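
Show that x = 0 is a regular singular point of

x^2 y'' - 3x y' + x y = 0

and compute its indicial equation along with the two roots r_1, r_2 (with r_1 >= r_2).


Divide by x^2 to reach normal form y'' + P_1(x) y' + P_2(x) y = 0 with P_1(x) = -3/x and P_2(x) = 1/x.
x = 0 is a singular point because the y'-coefficient -3/x has a pole at x = 0 and the y-coefficient 1/x has a pole at x = 0.
It is a regular singular point because x P_1(x) = p(x) = -3 and x^2 P_2(x) = q(x) = x are polynomials, hence analytic at x = 0.
p(0) = -3,  q(0) = 0.
Indicial equation: r(r-1) + p(0) r + q(0) = 0, i.e. r^2 + (p(0) - 1) r + q(0) = 0, i.e. r^2 - 4 r = 0.
Discriminant: (-4)^2 - 4(0) = 16, so r = (4 ± 4)/2.
Solving: r_1 = 4, r_2 = 0.

indicial: r^2 - 4 r = 0; roots r_1 = 4, r_2 = 0


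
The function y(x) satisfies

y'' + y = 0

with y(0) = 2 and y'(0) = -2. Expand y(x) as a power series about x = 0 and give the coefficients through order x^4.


Ansatz: y(x) = sum_{n>=0} a_n x^n, so y'(x) = sum_{n>=1} n a_n x^(n-1) and y''(x) = sum_{n>=2} n(n-1) a_n x^(n-2).
Substitute into P(x) y'' + Q(x) y' + R(x) y = 0 with P(x) = 1, Q(x) = 0, R(x) = 1, and match powers of x.
Initial conditions: a_0 = 2, a_1 = -2.
Setting the coefficient of each power of x to zero and solving order by order (substituting the coefficients already found):
  x^0: 2 a_2 + a_0 = 0  ->  2 a_2 = -a_0 = -2  ->  a_2 = -1
  x^1: 6 a_3 + a_1 = 0  ->  6 a_3 = -a_1 = 2  ->  a_3 = 1/3
  x^2: 12 a_4 + a_2 = 0  ->  12 a_4 = -a_2 = 1  ->  a_4 = 1/12
Truncated series: y(x) = 2 - 2 x - x^2 + (1/3) x^3 + (1/12) x^4 + O(x^5).

a_0 = 2; a_1 = -2; a_2 = -1; a_3 = 1/3; a_4 = 1/12


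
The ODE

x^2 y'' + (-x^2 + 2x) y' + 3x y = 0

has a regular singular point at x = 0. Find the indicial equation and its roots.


Divide by x^2 to reach normal form y'' + P_1(x) y' + P_2(x) y = 0 with P_1(x) = -1 + 2/x and P_2(x) = 3/x.
x = 0 is a singular point because the y'-coefficient -1 + 2/x has a pole at x = 0 and the y-coefficient 3/x has a pole at x = 0.
It is a regular singular point because x P_1(x) = p(x) = 2 - x and x^2 P_2(x) = q(x) = 3x are polynomials, hence analytic at x = 0.
p(0) = 2,  q(0) = 0.
Indicial equation: r(r-1) + p(0) r + q(0) = 0, i.e. r^2 + (p(0) - 1) r + q(0) = 0, i.e. r^2 + 1 r = 0.
Discriminant: (1)^2 - 4(0) = 1, so r = (-1 ± 1)/2.
Solving: r_1 = 0, r_2 = -1.

indicial: r^2 + 1 r = 0; roots r_1 = 0, r_2 = -1


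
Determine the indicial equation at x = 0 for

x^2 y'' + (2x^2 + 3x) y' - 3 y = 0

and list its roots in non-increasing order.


Divide by x^2 to reach normal form y'' + P_1(x) y' + P_2(x) y = 0 with P_1(x) = 2 + 3/x and P_2(x) = -3/x^2.
x = 0 is a singular point because the y'-coefficient 2 + 3/x has a pole at x = 0 and the y-coefficient -3/x^2 has a pole at x = 0.
It is a regular singular point because x P_1(x) = p(x) = 2x + 3 and x^2 P_2(x) = q(x) = -3 are polynomials, hence analytic at x = 0.
p(0) = 3,  q(0) = -3.
Indicial equation: r(r-1) + p(0) r + q(0) = 0, i.e. r^2 + (p(0) - 1) r + q(0) = 0, i.e. r^2 + 2 r - 3 = 0.
Discriminant: (2)^2 - 4(-3) = 16, so r = (-2 ± 4)/2.
Solving: r_1 = 1, r_2 = -3.

indicial: r^2 + 2 r - 3 = 0; roots r_1 = 1, r_2 = -3


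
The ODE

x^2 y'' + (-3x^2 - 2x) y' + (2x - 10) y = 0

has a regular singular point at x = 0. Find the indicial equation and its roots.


Divide by x^2 to reach normal form y'' + P_1(x) y' + P_2(x) y = 0 with P_1(x) = -3 - 2/x and P_2(x) = 2/x - 10/x^2.
x = 0 is a singular point because the y'-coefficient -3 - 2/x has a pole at x = 0 and the y-coefficient 2/x - 10/x^2 has a pole at x = 0.
It is a regular singular point because x P_1(x) = p(x) = -3x - 2 and x^2 P_2(x) = q(x) = 2x - 10 are polynomials, hence analytic at x = 0.
p(0) = -2,  q(0) = -10.
Indicial equation: r(r-1) + p(0) r + q(0) = 0, i.e. r^2 + (p(0) - 1) r + q(0) = 0, i.e. r^2 - 3 r - 10 = 0.
Discriminant: (-3)^2 - 4(-10) = 49, so r = (3 ± 7)/2.
Solving: r_1 = 5, r_2 = -2.

indicial: r^2 - 3 r - 10 = 0; roots r_1 = 5, r_2 = -2


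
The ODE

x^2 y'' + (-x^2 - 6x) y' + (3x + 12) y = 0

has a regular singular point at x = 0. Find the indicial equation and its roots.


Divide by x^2 to reach normal form y'' + P_1(x) y' + P_2(x) y = 0 with P_1(x) = -1 - 6/x and P_2(x) = 3/x + 12/x^2.
x = 0 is a singular point because the y'-coefficient -1 - 6/x has a pole at x = 0 and the y-coefficient 3/x + 12/x^2 has a pole at x = 0.
It is a regular singular point because x P_1(x) = p(x) = -x - 6 and x^2 P_2(x) = q(x) = 3x + 12 are polynomials, hence analytic at x = 0.
p(0) = -6,  q(0) = 12.
Indicial equation: r(r-1) + p(0) r + q(0) = 0, i.e. r^2 + (p(0) - 1) r + q(0) = 0, i.e. r^2 - 7 r + 12 = 0.
Discriminant: (-7)^2 - 4(12) = 1, so r = (7 ± 1)/2.
Solving: r_1 = 4, r_2 = 3.

indicial: r^2 - 7 r + 12 = 0; roots r_1 = 4, r_2 = 3


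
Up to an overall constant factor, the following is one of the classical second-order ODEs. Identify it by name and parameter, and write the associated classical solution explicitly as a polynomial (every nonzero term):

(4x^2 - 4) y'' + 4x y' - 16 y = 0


All three coefficients share the factor -4; dividing through by -4 gives  (1 - x^2) y'' - x y' + 4 y = 0.
This matches the Chebyshev equation (1 - x^2) y'' - x y' + n^2 y = 0 (note the -x y' term, not -2x y') with n^2 = 4, so n = 2; the polynomial solution is T_2(x).
With y = sum_k a_k x^k, matching x^k gives (k+2)(k+1) a_{k+2} = (k^2 - n^2) a_k = (k - 2)(k + 2) a_k. The right side vanishes at k = 2, so the series with the parity of 2 terminates at degree 2.
Standard normalization: leading coefficient of T_n is 2^(n-1), so a_2 = 2^1 = 2. Work downward with a_k = (k+1)(k+2) a_{k+2} / ((k - 2)(k + 2)):
  a_0 = (1)(2)(2) / ((0 - 2)(0 + 2)) = 4/(-4) = -1
Hence T_2(x) = 2 x^2 - 1.

T_2(x); series = 2 x^2 - 1


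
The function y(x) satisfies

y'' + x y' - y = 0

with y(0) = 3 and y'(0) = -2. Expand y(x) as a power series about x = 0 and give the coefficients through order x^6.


Ansatz: y(x) = sum_{n>=0} a_n x^n, so y'(x) = sum_{n>=1} n a_n x^(n-1) and y''(x) = sum_{n>=2} n(n-1) a_n x^(n-2).
Substitute into P(x) y'' + Q(x) y' + R(x) y = 0 with P(x) = 1, Q(x) = x, R(x) = -1, and match powers of x.
Initial conditions: a_0 = 3, a_1 = -2.
Setting the coefficient of each power of x to zero and solving order by order (substituting the coefficients already found):
  x^0: 2 a_2 - a_0 = 0  ->  2 a_2 = a_0 = 3  ->  a_2 = 3/2
  x^1: 6 a_3 = 0  ->  a_3 = 0
  x^2: 12 a_4 + a_2 = 0  ->  12 a_4 = -a_2 = -3/2  ->  a_4 = -1/8
  x^3: 20 a_5 + 2 a_3 = 0  ->  20 a_5 = -2 a_3 = 0  ->  a_5 = 0
  x^4: 30 a_6 + 3 a_4 = 0  ->  30 a_6 = -3 a_4 = 3/8  ->  a_6 = 1/80
Truncated series: y(x) = 3 - 2 x + (3/2) x^2 - (1/8) x^4 + (1/80) x^6 + O(x^7).

a_0 = 3; a_1 = -2; a_2 = 3/2; a_3 = 0; a_4 = -1/8; a_5 = 0; a_6 = 1/80


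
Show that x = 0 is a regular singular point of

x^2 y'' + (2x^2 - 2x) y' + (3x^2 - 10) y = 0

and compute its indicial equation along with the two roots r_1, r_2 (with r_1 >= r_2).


Divide by x^2 to reach normal form y'' + P_1(x) y' + P_2(x) y = 0 with P_1(x) = 2 - 2/x and P_2(x) = 3 - 10/x^2.
x = 0 is a singular point because the y'-coefficient 2 - 2/x has a pole at x = 0 and the y-coefficient 3 - 10/x^2 has a pole at x = 0.
It is a regular singular point because x P_1(x) = p(x) = 2x - 2 and x^2 P_2(x) = q(x) = 3x^2 - 10 are polynomials, hence analytic at x = 0.
p(0) = -2,  q(0) = -10.
Indicial equation: r(r-1) + p(0) r + q(0) = 0, i.e. r^2 + (p(0) - 1) r + q(0) = 0, i.e. r^2 - 3 r - 10 = 0.
Discriminant: (-3)^2 - 4(-10) = 49, so r = (3 ± 7)/2.
Solving: r_1 = 5, r_2 = -2.

indicial: r^2 - 3 r - 10 = 0; roots r_1 = 5, r_2 = -2


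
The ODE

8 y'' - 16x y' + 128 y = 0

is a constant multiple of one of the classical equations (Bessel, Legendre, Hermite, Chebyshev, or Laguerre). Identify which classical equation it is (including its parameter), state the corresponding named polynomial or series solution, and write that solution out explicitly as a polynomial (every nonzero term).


All three coefficients share the factor 8; dividing through by 8 gives  y'' - 2x y' + 16 y = 0.
This matches the Hermite equation y'' - 2x y' + 2n y = 0 with 2n = 16, so n = 8; the polynomial solution is H_8(x).
With y = sum_k a_k x^k, matching x^k gives (k+2)(k+1) a_{k+2} = 2(k - n) a_k = 2(k - 8) a_k. The right side vanishes at k = 8, so the series with the parity of 8 terminates at degree 8.
Standard normalization: leading coefficient of H_n is 2^n, so a_8 = 2^8 = 256. Work downward with a_k = (k+1)(k+2) a_{k+2} / (2(k - n)):
  a_6 = (7)(8)(256) / (2(6 - 8)) = 14336/(-4) = -3584
  a_4 = (5)(6)(-3584) / (2(4 - 8)) = -107520/(-8) = 13440
  a_2 = (3)(4)(13440) / (2(2 - 8)) = 161280/(-12) = -13440
  a_0 = (1)(2)(-13440) / (2(0 - 8)) = -26880/(-16) = 1680
Hence H_8(x) = 256 x^8 - 3584 x^6 + 13440 x^4 - 13440 x^2 + 1680.

H_8(x); series = 256 x^8 - 3584 x^6 + 13440 x^4 - 13440 x^2 + 1680


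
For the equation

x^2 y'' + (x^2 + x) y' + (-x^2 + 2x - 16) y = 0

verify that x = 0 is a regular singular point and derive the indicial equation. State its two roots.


Divide by x^2 to reach normal form y'' + P_1(x) y' + P_2(x) y = 0 with P_1(x) = 1 + 1/x and P_2(x) = -1 + 2/x - 16/x^2.
x = 0 is a singular point because the y'-coefficient 1 + 1/x has a pole at x = 0 and the y-coefficient -1 + 2/x - 16/x^2 has a pole at x = 0.
It is a regular singular point because x P_1(x) = p(x) = x + 1 and x^2 P_2(x) = q(x) = -x^2 + 2x - 16 are polynomials, hence analytic at x = 0.
p(0) = 1,  q(0) = -16.
Indicial equation: r(r-1) + p(0) r + q(0) = 0, i.e. r^2 + (p(0) - 1) r + q(0) = 0, i.e. r^2 - 16 = 0.
Discriminant: (0)^2 - 4(-16) = 64, so r = (0 ± 8)/2.
Solving: r_1 = 4, r_2 = -4.

indicial: r^2 - 16 = 0; roots r_1 = 4, r_2 = -4


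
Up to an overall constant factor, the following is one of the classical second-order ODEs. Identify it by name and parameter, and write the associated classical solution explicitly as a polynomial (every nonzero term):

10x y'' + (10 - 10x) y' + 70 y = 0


All three coefficients share the factor 10; dividing through by 10 gives  x y'' + (1 - x) y' + 7 y = 0.
This matches the Laguerre equation x y'' + (1 - x) y' + n y = 0 with n = 7; the polynomial solution is L_7(x).
With y = sum_k a_k x^k, matching x^k gives (k+1)k a_{k+1} + (k+1) a_{k+1} - k a_k + n a_k = 0, i.e. (k+1)^2 a_{k+1} = (k - n) a_k = (k - 7) a_k. The right side vanishes at k = 7, so the series terminates at degree 7.
Standard normalization L_n(0) = 1 gives a_0 = 1. Work upward with a_{k+1} = (k - 7) a_k / (k+1)^2:
  a_1 = (0 - 7)(1) / 1^2 = -7/1 = -7
  a_2 = (1 - 7)(-7) / 2^2 = 42/4 = 21/2
  a_3 = (2 - 7)(21/2) / 3^2 = (-105/2)/9 = -35/6
  a_4 = (3 - 7)(-35/6) / 4^2 = (70/3)/16 = 35/24
  a_5 = (4 - 7)(35/24) / 5^2 = (-35/8)/25 = -7/40
  a_6 = (5 - 7)(-7/40) / 6^2 = (7/20)/36 = 7/720
  a_7 = (6 - 7)(7/720) / 7^2 = (-7/720)/49 = -1/5040
Hence L_7(x) = -x^7/5040 + 7 x^6/720 - 7 x^5/40 + 35 x^4/24 - 35 x^3/6 + 21 x^2/2 - 7 x + 1.

L_7(x); series = -x^7/5040 + 7 x^6/720 - 7 x^5/40 + 35 x^4/24 - 35 x^3/6 + 21 x^2/2 - 7 x + 1


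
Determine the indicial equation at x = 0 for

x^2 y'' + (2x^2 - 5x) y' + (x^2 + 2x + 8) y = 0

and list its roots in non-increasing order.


Divide by x^2 to reach normal form y'' + P_1(x) y' + P_2(x) y = 0 with P_1(x) = 2 - 5/x and P_2(x) = 1 + 2/x + 8/x^2.
x = 0 is a singular point because the y'-coefficient 2 - 5/x has a pole at x = 0 and the y-coefficient 1 + 2/x + 8/x^2 has a pole at x = 0.
It is a regular singular point because x P_1(x) = p(x) = 2x - 5 and x^2 P_2(x) = q(x) = x^2 + 2x + 8 are polynomials, hence analytic at x = 0.
p(0) = -5,  q(0) = 8.
Indicial equation: r(r-1) + p(0) r + q(0) = 0, i.e. r^2 + (p(0) - 1) r + q(0) = 0, i.e. r^2 - 6 r + 8 = 0.
Discriminant: (-6)^2 - 4(8) = 4, so r = (6 ± 2)/2.
Solving: r_1 = 4, r_2 = 2.

indicial: r^2 - 6 r + 8 = 0; roots r_1 = 4, r_2 = 2


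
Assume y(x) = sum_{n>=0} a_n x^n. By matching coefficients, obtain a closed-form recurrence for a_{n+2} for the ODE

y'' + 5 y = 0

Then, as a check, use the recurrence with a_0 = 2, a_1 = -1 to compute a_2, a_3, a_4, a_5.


Substitute y = sum_n a_n x^n into y'' + (const) y = 0.
y''(x) = sum_{n>=0} (n+2)(n+1) a_{n+2} x^n.
The ODE becomes sum_n [(n+2)(n+1) a_{n+2} + 5 a_n] x^n = 0.
Setting each coefficient to zero gives the recurrence:
  (n+2)(n+1) a_{n+2} + 5 a_n = 0,
  a_{n+2} = -5 / ((n+1)(n+2)) a_n.

Check with a_0 = 2, a_1 = -1 (apply the recurrence for n = 0, 1, 2, 3): a_0 = 2, a_1 = -1, a_2 = -5, a_3 = 5/6, a_4 = 25/12, a_5 = -5/24.

a_{n+2} = -5/((n+1)(n+2)) * a_n; check: a_0 = 2, a_1 = -1, a_2 = -5, a_3 = 5/6, a_4 = 25/12, a_5 = -5/24


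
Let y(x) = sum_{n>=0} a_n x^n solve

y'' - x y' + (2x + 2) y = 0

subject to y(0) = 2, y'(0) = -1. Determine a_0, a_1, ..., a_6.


Ansatz: y(x) = sum_{n>=0} a_n x^n, so y'(x) = sum_{n>=1} n a_n x^(n-1) and y''(x) = sum_{n>=2} n(n-1) a_n x^(n-2).
Substitute into P(x) y'' + Q(x) y' + R(x) y = 0 with P(x) = 1, Q(x) = -x, R(x) = 2x + 2, and match powers of x.
Initial conditions: a_0 = 2, a_1 = -1.
Setting the coefficient of each power of x to zero and solving order by order (substituting the coefficients already found):
  x^0: 2 a_2 + 2 a_0 = 0  ->  2 a_2 = -2 a_0 = -4  ->  a_2 = -2
  x^1: 6 a_3 + a_1 + 2 a_0 = 0  ->  6 a_3 = -a_1 - 2 a_0 = -3  ->  a_3 = -1/2
  x^2: 12 a_4 + 2 a_1 = 0  ->  12 a_4 = -2 a_1 = 2  ->  a_4 = 1/6
  x^3: 20 a_5 - a_3 + 2 a_2 = 0  ->  20 a_5 = a_3 - 2 a_2 = 7/2  ->  a_5 = 7/40
  x^4: 30 a_6 - 2 a_4 + 2 a_3 = 0  ->  30 a_6 = 2 a_4 - 2 a_3 = 4/3  ->  a_6 = 2/45
Truncated series: y(x) = 2 - x - 2 x^2 - (1/2) x^3 + (1/6) x^4 + (7/40) x^5 + (2/45) x^6 + O(x^7).

a_0 = 2; a_1 = -1; a_2 = -2; a_3 = -1/2; a_4 = 1/6; a_5 = 7/40; a_6 = 2/45


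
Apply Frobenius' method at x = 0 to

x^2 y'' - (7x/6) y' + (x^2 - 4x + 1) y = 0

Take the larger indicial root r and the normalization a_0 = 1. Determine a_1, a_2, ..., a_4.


Write in Frobenius form y'' + (p(x)/x) y' + (q(x)/x^2) y = 0:
  p(x) = -7/6,  q(x) = x^2 - 4x + 1.
Indicial equation: r(r-1) + (-7/6) r + (1) = 0 -> roots r_1 = 3/2, r_2 = 2/3.
Take r = r_1 = 3/2. Let y(x) = x^r sum_{n>=0} a_n x^n with a_0 = 1.
Substitute y = x^r sum a_n x^n and match x^{r+n}. The recurrence is
  D(n) a_n - 4 a_{n-1} + 1 a_{n-2} = 0,  where D(n) = (r+n)(r+n-1) + (-7/6)(r+n) + (1).
  a_n = [4 a_{n-1} - 1 a_{n-2}] / D(n).
Since the indicial polynomial factors as (r - r_1)(r - r_2), D(n) = (r_1 + n - r_1)(r_1 + n - r_2) = n(n + 5/6).
Evaluating step by step (a_0 = 1):
  n = 1: D(1) = 1(1 + 5/6) = 11/6; numerator = 4(1) = 4; a_1 = (4)/(11/6) = 24/11
  n = 2: D(2) = 2(2 + 5/6) = 17/3; numerator = 4(24/11) - 1(1) = 85/11; a_2 = (85/11)/(17/3) = 15/11
  n = 3: D(3) = 3(3 + 5/6) = 23/2; numerator = 4(15/11) - 1(24/11) = 36/11; a_3 = (36/11)/(23/2) = 72/253
  n = 4: D(4) = 4(4 + 5/6) = 58/3; numerator = 4(72/253) - 1(15/11) = -57/253; a_4 = (-57/253)/(58/3) = -171/14674

r = 3/2; a_0 = 1; a_1 = 24/11; a_2 = 15/11; a_3 = 72/253; a_4 = -171/14674


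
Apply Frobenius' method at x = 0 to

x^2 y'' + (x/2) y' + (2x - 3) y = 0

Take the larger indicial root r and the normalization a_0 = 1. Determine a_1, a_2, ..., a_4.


Write in Frobenius form y'' + (p(x)/x) y' + (q(x)/x^2) y = 0:
  p(x) = 1/2,  q(x) = 2x - 3.
Indicial equation: r(r-1) + (1/2) r + (-3) = 0 -> roots r_1 = 2, r_2 = -3/2.
Take r = r_1 = 2. Let y(x) = x^r sum_{n>=0} a_n x^n with a_0 = 1.
Substitute y = x^r sum a_n x^n and match x^{r+n}. The recurrence is
  D(n) a_n + 2 a_{n-1} = 0,  where D(n) = (r+n)(r+n-1) + (1/2)(r+n) + (-3).
  a_n = -2 / D(n) * a_{n-1}.
Since the indicial polynomial factors as (r - r_1)(r - r_2), D(n) = (r_1 + n - r_1)(r_1 + n - r_2) = n(n + 7/2).
Evaluating step by step (a_0 = 1):
  n = 1: D(1) = 1(1 + 7/2) = 9/2; numerator = -2(1) = -2; a_1 = (-2)/(9/2) = -4/9
  n = 2: D(2) = 2(2 + 7/2) = 11; numerator = -2(-4/9) = 8/9; a_2 = (8/9)/(11) = 8/99
  n = 3: D(3) = 3(3 + 7/2) = 39/2; numerator = -2(8/99) = -16/99; a_3 = (-16/99)/(39/2) = -32/3861
  n = 4: D(4) = 4(4 + 7/2) = 30; numerator = -2(-32/3861) = 64/3861; a_4 = (64/3861)/(30) = 32/57915

r = 2; a_0 = 1; a_1 = -4/9; a_2 = 8/99; a_3 = -32/3861; a_4 = 32/57915


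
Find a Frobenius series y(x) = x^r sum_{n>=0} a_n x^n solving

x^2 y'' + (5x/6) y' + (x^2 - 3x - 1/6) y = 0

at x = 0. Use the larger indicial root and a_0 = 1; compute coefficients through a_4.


Write in Frobenius form y'' + (p(x)/x) y' + (q(x)/x^2) y = 0:
  p(x) = 5/6,  q(x) = x^2 - 3x - 1/6.
Indicial equation: r(r-1) + (5/6) r + (-1/6) = 0 -> roots r_1 = 1/2, r_2 = -1/3.
Take r = r_1 = 1/2. Let y(x) = x^r sum_{n>=0} a_n x^n with a_0 = 1.
Substitute y = x^r sum a_n x^n and match x^{r+n}. The recurrence is
  D(n) a_n - 3 a_{n-1} + 1 a_{n-2} = 0,  where D(n) = (r+n)(r+n-1) + (5/6)(r+n) + (-1/6).
  a_n = [3 a_{n-1} - 1 a_{n-2}] / D(n).
Since the indicial polynomial factors as (r - r_1)(r - r_2), D(n) = (r_1 + n - r_1)(r_1 + n - r_2) = n(n + 5/6).
Evaluating step by step (a_0 = 1):
  n = 1: D(1) = 1(1 + 5/6) = 11/6; numerator = 3(1) = 3; a_1 = (3)/(11/6) = 18/11
  n = 2: D(2) = 2(2 + 5/6) = 17/3; numerator = 3(18/11) - 1(1) = 43/11; a_2 = (43/11)/(17/3) = 129/187
  n = 3: D(3) = 3(3 + 5/6) = 23/2; numerator = 3(129/187) - 1(18/11) = 81/187; a_3 = (81/187)/(23/2) = 162/4301
  n = 4: D(4) = 4(4 + 5/6) = 58/3; numerator = 3(162/4301) - 1(129/187) = -2481/4301; a_4 = (-2481/4301)/(58/3) = -7443/249458

r = 1/2; a_0 = 1; a_1 = 18/11; a_2 = 129/187; a_3 = 162/4301; a_4 = -7443/249458


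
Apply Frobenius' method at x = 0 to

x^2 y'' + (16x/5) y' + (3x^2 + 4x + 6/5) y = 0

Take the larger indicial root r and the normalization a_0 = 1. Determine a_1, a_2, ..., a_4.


Write in Frobenius form y'' + (p(x)/x) y' + (q(x)/x^2) y = 0:
  p(x) = 16/5,  q(x) = 3x^2 + 4x + 6/5.
Indicial equation: r(r-1) + (16/5) r + (6/5) = 0 -> roots r_1 = -1, r_2 = -6/5.
Take r = r_1 = -1. Let y(x) = x^r sum_{n>=0} a_n x^n with a_0 = 1.
Substitute y = x^r sum a_n x^n and match x^{r+n}. The recurrence is
  D(n) a_n + 4 a_{n-1} + 3 a_{n-2} = 0,  where D(n) = (r+n)(r+n-1) + (16/5)(r+n) + (6/5).
  a_n = [-4 a_{n-1} - 3 a_{n-2}] / D(n).
Since the indicial polynomial factors as (r - r_1)(r - r_2), D(n) = (r_1 + n - r_1)(r_1 + n - r_2) = n(n + 1/5).
Evaluating step by step (a_0 = 1):
  n = 1: D(1) = 1(1 + 1/5) = 6/5; numerator = -4(1) = -4; a_1 = (-4)/(6/5) = -10/3
  n = 2: D(2) = 2(2 + 1/5) = 22/5; numerator = -4(-10/3) - 3(1) = 31/3; a_2 = (31/3)/(22/5) = 155/66
  n = 3: D(3) = 3(3 + 1/5) = 48/5; numerator = -4(155/66) - 3(-10/3) = 20/33; a_3 = (20/33)/(48/5) = 25/396
  n = 4: D(4) = 4(4 + 1/5) = 84/5; numerator = -4(25/396) - 3(155/66) = -1445/198; a_4 = (-1445/198)/(84/5) = -7225/16632

r = -1; a_0 = 1; a_1 = -10/3; a_2 = 155/66; a_3 = 25/396; a_4 = -7225/16632


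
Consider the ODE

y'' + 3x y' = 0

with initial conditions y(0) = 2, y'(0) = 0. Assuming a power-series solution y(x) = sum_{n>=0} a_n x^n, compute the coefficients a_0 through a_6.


Ansatz: y(x) = sum_{n>=0} a_n x^n, so y'(x) = sum_{n>=1} n a_n x^(n-1) and y''(x) = sum_{n>=2} n(n-1) a_n x^(n-2).
Substitute into P(x) y'' + Q(x) y' + R(x) y = 0 with P(x) = 1, Q(x) = 3x, R(x) = 0, and match powers of x.
Initial conditions: a_0 = 2, a_1 = 0.
Setting the coefficient of each power of x to zero and solving order by order (substituting the coefficients already found):
  x^0: 2 a_2 = 0  ->  a_2 = 0
  x^1: 6 a_3 + 3 a_1 = 0  ->  6 a_3 = -3 a_1 = 0  ->  a_3 = 0
  x^2: 12 a_4 + 6 a_2 = 0  ->  12 a_4 = -6 a_2 = 0  ->  a_4 = 0
  x^3: 20 a_5 + 9 a_3 = 0  ->  20 a_5 = -9 a_3 = 0  ->  a_5 = 0
  x^4: 30 a_6 + 12 a_4 = 0  ->  30 a_6 = -12 a_4 = 0  ->  a_6 = 0
Truncated series: y(x) = 2 + O(x^7).

a_0 = 2; a_1 = 0; a_2 = 0; a_3 = 0; a_4 = 0; a_5 = 0; a_6 = 0


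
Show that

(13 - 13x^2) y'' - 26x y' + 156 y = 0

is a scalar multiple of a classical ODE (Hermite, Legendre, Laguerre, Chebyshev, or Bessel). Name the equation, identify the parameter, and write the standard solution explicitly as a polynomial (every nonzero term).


All three coefficients share the factor 13; dividing through by 13 gives  (1 - x^2) y'' - 2x y' + 12 y = 0.
This matches the Legendre equation (1 - x^2) y'' - 2x y' + n(n+1) y = 0 (note the -2x y' term) with n(n+1) = 12, so n = 3; the polynomial solution is P_3(x).
With y = sum_k a_k x^k, matching x^k gives (k+2)(k+1) a_{k+2} = [k(k+1) - n(n+1)] a_k = (k - 3)(k + 4) a_k. The right side vanishes at k = 3, so the series with the parity of 3 terminates at degree 3.
Standard normalization (P_n(1) = 1): leading coefficient (2n)!/(2^n (n!)^2) = 720/(8*36) = 5/2, so a_3 = 5/2. Work downward with a_k = (k+1)(k+2) a_{k+2} / ((k - 3)(k + 4)):
  a_1 = (2)(3)(5/2) / ((1 - 3)(1 + 4)) = 15/(-10) = -3/2
Hence P_3(x) = 5 x^3/2 - 3 x/2.

P_3(x); series = 5 x^3/2 - 3 x/2


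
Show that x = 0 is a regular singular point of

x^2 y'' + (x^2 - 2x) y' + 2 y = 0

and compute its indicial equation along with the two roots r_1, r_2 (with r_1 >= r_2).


Divide by x^2 to reach normal form y'' + P_1(x) y' + P_2(x) y = 0 with P_1(x) = 1 - 2/x and P_2(x) = 2/x^2.
x = 0 is a singular point because the y'-coefficient 1 - 2/x has a pole at x = 0 and the y-coefficient 2/x^2 has a pole at x = 0.
It is a regular singular point because x P_1(x) = p(x) = x - 2 and x^2 P_2(x) = q(x) = 2 are polynomials, hence analytic at x = 0.
p(0) = -2,  q(0) = 2.
Indicial equation: r(r-1) + p(0) r + q(0) = 0, i.e. r^2 + (p(0) - 1) r + q(0) = 0, i.e. r^2 - 3 r + 2 = 0.
Discriminant: (-3)^2 - 4(2) = 1, so r = (3 ± 1)/2.
Solving: r_1 = 2, r_2 = 1.

indicial: r^2 - 3 r + 2 = 0; roots r_1 = 2, r_2 = 1


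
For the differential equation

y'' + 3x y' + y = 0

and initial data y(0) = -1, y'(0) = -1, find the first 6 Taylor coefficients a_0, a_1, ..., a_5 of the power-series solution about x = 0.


Ansatz: y(x) = sum_{n>=0} a_n x^n, so y'(x) = sum_{n>=1} n a_n x^(n-1) and y''(x) = sum_{n>=2} n(n-1) a_n x^(n-2).
Substitute into P(x) y'' + Q(x) y' + R(x) y = 0 with P(x) = 1, Q(x) = 3x, R(x) = 1, and match powers of x.
Initial conditions: a_0 = -1, a_1 = -1.
Setting the coefficient of each power of x to zero and solving order by order (substituting the coefficients already found):
  x^0: 2 a_2 + a_0 = 0  ->  2 a_2 = -a_0 = 1  ->  a_2 = 1/2
  x^1: 6 a_3 + 4 a_1 = 0  ->  6 a_3 = -4 a_1 = 4  ->  a_3 = 2/3
  x^2: 12 a_4 + 7 a_2 = 0  ->  12 a_4 = -7 a_2 = -7/2  ->  a_4 = -7/24
  x^3: 20 a_5 + 10 a_3 = 0  ->  20 a_5 = -10 a_3 = -20/3  ->  a_5 = -1/3
Truncated series: y(x) = -1 - x + (1/2) x^2 + (2/3) x^3 - (7/24) x^4 - (1/3) x^5 + O(x^6).

a_0 = -1; a_1 = -1; a_2 = 1/2; a_3 = 2/3; a_4 = -7/24; a_5 = -1/3


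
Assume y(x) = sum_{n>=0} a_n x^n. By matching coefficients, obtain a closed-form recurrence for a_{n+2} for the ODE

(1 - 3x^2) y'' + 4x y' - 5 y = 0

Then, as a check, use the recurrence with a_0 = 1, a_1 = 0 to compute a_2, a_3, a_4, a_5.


Substitute y = sum_n a_n x^n.
(1 - 3 x^2) y'' contributes (n+2)(n+1) a_{n+2} - 3 n(n-1) a_n at x^n.
4 x y'(x) contributes 4 n a_n at x^n.
-5 y(x) contributes -5 a_n at x^n.
Matching x^n: (n+2)(n+1) a_{n+2} + (-3 n(n-1) + 4 n - 5) a_n = 0.
Thus a_{n+2} = (3 n(n-1) - 4 n + 5) / ((n+1)(n+2)) * a_n.

Check with a_0 = 1, a_1 = 0 (apply the recurrence for n = 0, 1, 2, 3): a_0 = 1, a_1 = 0, a_2 = 5/2, a_3 = 0, a_4 = 5/8, a_5 = 0.

a_(n+2) = (3 n(n-1) - 4 n + 5) / ((n+1)(n+2)) * a_n; check: a_0 = 1, a_1 = 0, a_2 = 5/2, a_3 = 0, a_4 = 5/8, a_5 = 0


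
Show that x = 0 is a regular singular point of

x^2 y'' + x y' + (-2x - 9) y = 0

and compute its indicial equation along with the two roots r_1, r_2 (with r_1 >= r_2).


Divide by x^2 to reach normal form y'' + P_1(x) y' + P_2(x) y = 0 with P_1(x) = 1/x and P_2(x) = -2/x - 9/x^2.
x = 0 is a singular point because the y'-coefficient 1/x has a pole at x = 0 and the y-coefficient -2/x - 9/x^2 has a pole at x = 0.
It is a regular singular point because x P_1(x) = p(x) = 1 and x^2 P_2(x) = q(x) = -2x - 9 are polynomials, hence analytic at x = 0.
p(0) = 1,  q(0) = -9.
Indicial equation: r(r-1) + p(0) r + q(0) = 0, i.e. r^2 + (p(0) - 1) r + q(0) = 0, i.e. r^2 - 9 = 0.
Discriminant: (0)^2 - 4(-9) = 36, so r = (0 ± 6)/2.
Solving: r_1 = 3, r_2 = -3.

indicial: r^2 - 9 = 0; roots r_1 = 3, r_2 = -3


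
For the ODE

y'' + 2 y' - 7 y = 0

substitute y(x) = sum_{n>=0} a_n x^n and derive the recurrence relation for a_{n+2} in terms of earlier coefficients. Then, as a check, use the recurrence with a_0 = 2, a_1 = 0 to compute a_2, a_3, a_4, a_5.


Substitute y = sum_n a_n x^n.
y''(x) has coefficient (n+2)(n+1) a_{n+2} at x^n;
2 y'(x) has coefficient 2 (n+1) a_{n+1} at x^n;
-7 y(x) has coefficient -7 a_n at x^n.
Matching x^n: (n+2)(n+1) a_{n+2} + 2 (n+1) a_{n+1} - 7 a_n = 0.
Thus a_{n+2} = [-2 (n+1) a_{n+1} + 7 a_n] / ((n+1)(n+2)).

Check with a_0 = 2, a_1 = 0 (apply the recurrence for n = 0, 1, 2, 3): a_0 = 2, a_1 = 0, a_2 = 7, a_3 = -14/3, a_4 = 77/12, a_5 = -21/5.

a_(n+2) = [-2 (n+1) a_(n+1) + 7 a_n] / ((n+1)(n+2)); check: a_0 = 2, a_1 = 0, a_2 = 7, a_3 = -14/3, a_4 = 77/12, a_5 = -21/5


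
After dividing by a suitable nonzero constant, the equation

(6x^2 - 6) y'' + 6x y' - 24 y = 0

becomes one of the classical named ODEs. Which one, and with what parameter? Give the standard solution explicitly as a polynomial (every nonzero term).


All three coefficients share the factor -6; dividing through by -6 gives  (1 - x^2) y'' - x y' + 4 y = 0.
This matches the Chebyshev equation (1 - x^2) y'' - x y' + n^2 y = 0 (note the -x y' term, not -2x y') with n^2 = 4, so n = 2; the polynomial solution is T_2(x).
With y = sum_k a_k x^k, matching x^k gives (k+2)(k+1) a_{k+2} = (k^2 - n^2) a_k = (k - 2)(k + 2) a_k. The right side vanishes at k = 2, so the series with the parity of 2 terminates at degree 2.
Standard normalization: leading coefficient of T_n is 2^(n-1), so a_2 = 2^1 = 2. Work downward with a_k = (k+1)(k+2) a_{k+2} / ((k - 2)(k + 2)):
  a_0 = (1)(2)(2) / ((0 - 2)(0 + 2)) = 4/(-4) = -1
Hence T_2(x) = 2 x^2 - 1.

T_2(x); series = 2 x^2 - 1


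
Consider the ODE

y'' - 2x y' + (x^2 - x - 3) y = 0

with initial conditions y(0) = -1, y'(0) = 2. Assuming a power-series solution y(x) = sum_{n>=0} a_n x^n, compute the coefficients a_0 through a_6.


Ansatz: y(x) = sum_{n>=0} a_n x^n, so y'(x) = sum_{n>=1} n a_n x^(n-1) and y''(x) = sum_{n>=2} n(n-1) a_n x^(n-2).
Substitute into P(x) y'' + Q(x) y' + R(x) y = 0 with P(x) = 1, Q(x) = -2x, R(x) = x^2 - x - 3, and match powers of x.
Initial conditions: a_0 = -1, a_1 = 2.
Setting the coefficient of each power of x to zero and solving order by order (substituting the coefficients already found):
  x^0: 2 a_2 - 3 a_0 = 0  ->  2 a_2 = 3 a_0 = -3  ->  a_2 = -3/2
  x^1: 6 a_3 - 5 a_1 - a_0 = 0  ->  6 a_3 = 5 a_1 + a_0 = 9  ->  a_3 = 3/2
  x^2: 12 a_4 - 7 a_2 - a_1 + a_0 = 0  ->  12 a_4 = 7 a_2 + a_1 - a_0 = -15/2  ->  a_4 = -5/8
  x^3: 20 a_5 - 9 a_3 - a_2 + a_1 = 0  ->  20 a_5 = 9 a_3 + a_2 - a_1 = 10  ->  a_5 = 1/2
  x^4: 30 a_6 - 11 a_4 - a_3 + a_2 = 0  ->  30 a_6 = 11 a_4 + a_3 - a_2 = -31/8  ->  a_6 = -31/240
Truncated series: y(x) = -1 + 2 x - (3/2) x^2 + (3/2) x^3 - (5/8) x^4 + (1/2) x^5 - (31/240) x^6 + O(x^7).

a_0 = -1; a_1 = 2; a_2 = -3/2; a_3 = 3/2; a_4 = -5/8; a_5 = 1/2; a_6 = -31/240


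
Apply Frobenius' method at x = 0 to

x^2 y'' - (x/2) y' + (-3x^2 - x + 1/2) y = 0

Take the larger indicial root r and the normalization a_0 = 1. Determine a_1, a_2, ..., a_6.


Write in Frobenius form y'' + (p(x)/x) y' + (q(x)/x^2) y = 0:
  p(x) = -1/2,  q(x) = -3x^2 - x + 1/2.
Indicial equation: r(r-1) + (-1/2) r + (1/2) = 0 -> roots r_1 = 1, r_2 = 1/2.
Take r = r_1 = 1. Let y(x) = x^r sum_{n>=0} a_n x^n with a_0 = 1.
Substitute y = x^r sum a_n x^n and match x^{r+n}. The recurrence is
  D(n) a_n - 1 a_{n-1} - 3 a_{n-2} = 0,  where D(n) = (r+n)(r+n-1) + (-1/2)(r+n) + (1/2).
  a_n = [1 a_{n-1} + 3 a_{n-2}] / D(n).
Since the indicial polynomial factors as (r - r_1)(r - r_2), D(n) = (r_1 + n - r_1)(r_1 + n - r_2) = n(n + 1/2).
Evaluating step by step (a_0 = 1):
  n = 1: D(1) = 1(1 + 1/2) = 3/2; numerator = 1(1) = 1; a_1 = (1)/(3/2) = 2/3
  n = 2: D(2) = 2(2 + 1/2) = 5; numerator = 1(2/3) + 3(1) = 11/3; a_2 = (11/3)/(5) = 11/15
  n = 3: D(3) = 3(3 + 1/2) = 21/2; numerator = 1(11/15) + 3(2/3) = 41/15; a_3 = (41/15)/(21/2) = 82/315
  n = 4: D(4) = 4(4 + 1/2) = 18; numerator = 1(82/315) + 3(11/15) = 155/63; a_4 = (155/63)/(18) = 155/1134
  n = 5: D(5) = 5(5 + 1/2) = 55/2; numerator = 1(155/1134) + 3(82/315) = 5203/5670; a_5 = (5203/5670)/(55/2) = 473/14175
  n = 6: D(6) = 6(6 + 1/2) = 39; numerator = 1(473/14175) + 3(155/1134) = 12571/28350; a_6 = (12571/28350)/(39) = 967/85050

r = 1; a_0 = 1; a_1 = 2/3; a_2 = 11/15; a_3 = 82/315; a_4 = 155/1134; a_5 = 473/14175; a_6 = 967/85050


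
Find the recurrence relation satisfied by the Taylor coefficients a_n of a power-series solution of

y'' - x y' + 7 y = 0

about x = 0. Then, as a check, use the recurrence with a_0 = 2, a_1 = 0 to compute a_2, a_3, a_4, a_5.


Substitute y = sum_n a_n x^n.
y''(x) has coefficient (n+2)(n+1) a_{n+2} at x^n;
-x y'(x) has coefficient -n a_n at x^n (shift);
7 y(x) has coefficient 7 a_n at x^n.
Matching x^n: (n+2)(n+1) a_{n+2} + (-n + 7) a_n = 0.
Thus a_{n+2} = (n - 7) / ((n+1)(n+2)) * a_n.

Check with a_0 = 2, a_1 = 0 (apply the recurrence for n = 0, 1, 2, 3): a_0 = 2, a_1 = 0, a_2 = -7, a_3 = 0, a_4 = 35/12, a_5 = 0.

a_(n+2) = (n - 7) / ((n+1)(n+2)) * a_n; check: a_0 = 2, a_1 = 0, a_2 = -7, a_3 = 0, a_4 = 35/12, a_5 = 0


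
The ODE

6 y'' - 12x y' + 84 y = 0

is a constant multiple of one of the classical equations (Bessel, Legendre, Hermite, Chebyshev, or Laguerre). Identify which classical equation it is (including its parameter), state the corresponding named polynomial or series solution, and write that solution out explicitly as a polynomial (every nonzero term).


All three coefficients share the factor 6; dividing through by 6 gives  y'' - 2x y' + 14 y = 0.
This matches the Hermite equation y'' - 2x y' + 2n y = 0 with 2n = 14, so n = 7; the polynomial solution is H_7(x).
With y = sum_k a_k x^k, matching x^k gives (k+2)(k+1) a_{k+2} = 2(k - n) a_k = 2(k - 7) a_k. The right side vanishes at k = 7, so the series with the parity of 7 terminates at degree 7.
Standard normalization: leading coefficient of H_n is 2^n, so a_7 = 2^7 = 128. Work downward with a_k = (k+1)(k+2) a_{k+2} / (2(k - n)):
  a_5 = (6)(7)(128) / (2(5 - 7)) = 5376/(-4) = -1344
  a_3 = (4)(5)(-1344) / (2(3 - 7)) = -26880/(-8) = 3360
  a_1 = (2)(3)(3360) / (2(1 - 7)) = 20160/(-12) = -1680
Hence H_7(x) = 128 x^7 - 1344 x^5 + 3360 x^3 - 1680 x.

H_7(x); series = 128 x^7 - 1344 x^5 + 3360 x^3 - 1680 x


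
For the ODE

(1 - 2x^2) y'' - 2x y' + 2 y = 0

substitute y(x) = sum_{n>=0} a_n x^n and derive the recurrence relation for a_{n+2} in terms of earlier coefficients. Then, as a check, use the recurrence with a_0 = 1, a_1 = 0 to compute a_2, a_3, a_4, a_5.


Substitute y = sum_n a_n x^n.
(1 - 2 x^2) y'' contributes (n+2)(n+1) a_{n+2} - 2 n(n-1) a_n at x^n.
-2 x y'(x) contributes -2 n a_n at x^n.
2 y(x) contributes 2 a_n at x^n.
Matching x^n: (n+2)(n+1) a_{n+2} + (-2 n(n-1) - 2 n + 2) a_n = 0.
Thus a_{n+2} = (2 n(n-1) + 2 n - 2) / ((n+1)(n+2)) * a_n.

Check with a_0 = 1, a_1 = 0 (apply the recurrence for n = 0, 1, 2, 3): a_0 = 1, a_1 = 0, a_2 = -1, a_3 = 0, a_4 = -1/2, a_5 = 0.

a_(n+2) = (2 n(n-1) + 2 n - 2) / ((n+1)(n+2)) * a_n; check: a_0 = 1, a_1 = 0, a_2 = -1, a_3 = 0, a_4 = -1/2, a_5 = 0


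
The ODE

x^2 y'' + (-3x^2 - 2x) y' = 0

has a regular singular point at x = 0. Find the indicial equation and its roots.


Divide by x^2 to reach normal form y'' + P_1(x) y' + P_2(x) y = 0 with P_1(x) = -3 - 2/x and P_2(x) = 0.
x = 0 is a singular point because the y'-coefficient -3 - 2/x has a pole at x = 0.
It is a regular singular point because x P_1(x) = p(x) = -3x - 2 and x^2 P_2(x) = q(x) = 0 are polynomials, hence analytic at x = 0.
p(0) = -2,  q(0) = 0.
Indicial equation: r(r-1) + p(0) r + q(0) = 0, i.e. r^2 + (p(0) - 1) r + q(0) = 0, i.e. r^2 - 3 r = 0.
Discriminant: (-3)^2 - 4(0) = 9, so r = (3 ± 3)/2.
Solving: r_1 = 3, r_2 = 0.

indicial: r^2 - 3 r = 0; roots r_1 = 3, r_2 = 0


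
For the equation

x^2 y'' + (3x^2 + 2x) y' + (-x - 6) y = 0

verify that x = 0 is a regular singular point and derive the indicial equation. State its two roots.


Divide by x^2 to reach normal form y'' + P_1(x) y' + P_2(x) y = 0 with P_1(x) = 3 + 2/x and P_2(x) = -1/x - 6/x^2.
x = 0 is a singular point because the y'-coefficient 3 + 2/x has a pole at x = 0 and the y-coefficient -1/x - 6/x^2 has a pole at x = 0.
It is a regular singular point because x P_1(x) = p(x) = 3x + 2 and x^2 P_2(x) = q(x) = -x - 6 are polynomials, hence analytic at x = 0.
p(0) = 2,  q(0) = -6.
Indicial equation: r(r-1) + p(0) r + q(0) = 0, i.e. r^2 + (p(0) - 1) r + q(0) = 0, i.e. r^2 + 1 r - 6 = 0.
Discriminant: (1)^2 - 4(-6) = 25, so r = (-1 ± 5)/2.
Solving: r_1 = 2, r_2 = -3.

indicial: r^2 + 1 r - 6 = 0; roots r_1 = 2, r_2 = -3


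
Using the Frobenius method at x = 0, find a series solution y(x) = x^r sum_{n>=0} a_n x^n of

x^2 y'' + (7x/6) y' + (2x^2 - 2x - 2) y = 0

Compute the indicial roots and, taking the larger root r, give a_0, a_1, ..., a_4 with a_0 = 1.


Write in Frobenius form y'' + (p(x)/x) y' + (q(x)/x^2) y = 0:
  p(x) = 7/6,  q(x) = 2x^2 - 2x - 2.
Indicial equation: r(r-1) + (7/6) r + (-2) = 0 -> roots r_1 = 4/3, r_2 = -3/2.
Take r = r_1 = 4/3. Let y(x) = x^r sum_{n>=0} a_n x^n with a_0 = 1.
Substitute y = x^r sum a_n x^n and match x^{r+n}. The recurrence is
  D(n) a_n - 2 a_{n-1} + 2 a_{n-2} = 0,  where D(n) = (r+n)(r+n-1) + (7/6)(r+n) + (-2).
  a_n = [2 a_{n-1} - 2 a_{n-2}] / D(n).
Since the indicial polynomial factors as (r - r_1)(r - r_2), D(n) = (r_1 + n - r_1)(r_1 + n - r_2) = n(n + 17/6).
Evaluating step by step (a_0 = 1):
  n = 1: D(1) = 1(1 + 17/6) = 23/6; numerator = 2(1) = 2; a_1 = (2)/(23/6) = 12/23
  n = 2: D(2) = 2(2 + 17/6) = 29/3; numerator = 2(12/23) - 2(1) = -22/23; a_2 = (-22/23)/(29/3) = -66/667
  n = 3: D(3) = 3(3 + 17/6) = 35/2; numerator = 2(-66/667) - 2(12/23) = -36/29; a_3 = (-36/29)/(35/2) = -72/1015
  n = 4: D(4) = 4(4 + 17/6) = 82/3; numerator = 2(-72/1015) - 2(-66/667) = 1308/23345; a_4 = (1308/23345)/(82/3) = 1962/957145

r = 4/3; a_0 = 1; a_1 = 12/23; a_2 = -66/667; a_3 = -72/1015; a_4 = 1962/957145


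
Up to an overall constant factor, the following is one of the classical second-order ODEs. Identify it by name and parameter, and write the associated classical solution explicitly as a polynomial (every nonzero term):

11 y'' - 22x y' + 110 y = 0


All three coefficients share the factor 11; dividing through by 11 gives  y'' - 2x y' + 10 y = 0.
This matches the Hermite equation y'' - 2x y' + 2n y = 0 with 2n = 10, so n = 5; the polynomial solution is H_5(x).
With y = sum_k a_k x^k, matching x^k gives (k+2)(k+1) a_{k+2} = 2(k - n) a_k = 2(k - 5) a_k. The right side vanishes at k = 5, so the series with the parity of 5 terminates at degree 5.
Standard normalization: leading coefficient of H_n is 2^n, so a_5 = 2^5 = 32. Work downward with a_k = (k+1)(k+2) a_{k+2} / (2(k - n)):
  a_3 = (4)(5)(32) / (2(3 - 5)) = 640/(-4) = -160
  a_1 = (2)(3)(-160) / (2(1 - 5)) = -960/(-8) = 120
Hence H_5(x) = 32 x^5 - 160 x^3 + 120 x.

H_5(x); series = 32 x^5 - 160 x^3 + 120 x


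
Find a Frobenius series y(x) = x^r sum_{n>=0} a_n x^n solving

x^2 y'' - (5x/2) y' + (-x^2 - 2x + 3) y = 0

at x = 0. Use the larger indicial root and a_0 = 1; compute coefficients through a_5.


Write in Frobenius form y'' + (p(x)/x) y' + (q(x)/x^2) y = 0:
  p(x) = -5/2,  q(x) = -x^2 - 2x + 3.
Indicial equation: r(r-1) + (-5/2) r + (3) = 0 -> roots r_1 = 2, r_2 = 3/2.
Take r = r_1 = 2. Let y(x) = x^r sum_{n>=0} a_n x^n with a_0 = 1.
Substitute y = x^r sum a_n x^n and match x^{r+n}. The recurrence is
  D(n) a_n - 2 a_{n-1} - 1 a_{n-2} = 0,  where D(n) = (r+n)(r+n-1) + (-5/2)(r+n) + (3).
  a_n = [2 a_{n-1} + 1 a_{n-2}] / D(n).
Since the indicial polynomial factors as (r - r_1)(r - r_2), D(n) = (r_1 + n - r_1)(r_1 + n - r_2) = n(n + 1/2).
Evaluating step by step (a_0 = 1):
  n = 1: D(1) = 1(1 + 1/2) = 3/2; numerator = 2(1) = 2; a_1 = (2)/(3/2) = 4/3
  n = 2: D(2) = 2(2 + 1/2) = 5; numerator = 2(4/3) + 1(1) = 11/3; a_2 = (11/3)/(5) = 11/15
  n = 3: D(3) = 3(3 + 1/2) = 21/2; numerator = 2(11/15) + 1(4/3) = 14/5; a_3 = (14/5)/(21/2) = 4/15
  n = 4: D(4) = 4(4 + 1/2) = 18; numerator = 2(4/15) + 1(11/15) = 19/15; a_4 = (19/15)/(18) = 19/270
  n = 5: D(5) = 5(5 + 1/2) = 55/2; numerator = 2(19/270) + 1(4/15) = 11/27; a_5 = (11/27)/(55/2) = 2/135

r = 2; a_0 = 1; a_1 = 4/3; a_2 = 11/15; a_3 = 4/15; a_4 = 19/270; a_5 = 2/135


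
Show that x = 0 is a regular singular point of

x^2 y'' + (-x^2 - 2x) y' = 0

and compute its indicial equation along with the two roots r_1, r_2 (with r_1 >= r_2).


Divide by x^2 to reach normal form y'' + P_1(x) y' + P_2(x) y = 0 with P_1(x) = -1 - 2/x and P_2(x) = 0.
x = 0 is a singular point because the y'-coefficient -1 - 2/x has a pole at x = 0.
It is a regular singular point because x P_1(x) = p(x) = -x - 2 and x^2 P_2(x) = q(x) = 0 are polynomials, hence analytic at x = 0.
p(0) = -2,  q(0) = 0.
Indicial equation: r(r-1) + p(0) r + q(0) = 0, i.e. r^2 + (p(0) - 1) r + q(0) = 0, i.e. r^2 - 3 r = 0.
Discriminant: (-3)^2 - 4(0) = 9, so r = (3 ± 3)/2.
Solving: r_1 = 3, r_2 = 0.

indicial: r^2 - 3 r = 0; roots r_1 = 3, r_2 = 0


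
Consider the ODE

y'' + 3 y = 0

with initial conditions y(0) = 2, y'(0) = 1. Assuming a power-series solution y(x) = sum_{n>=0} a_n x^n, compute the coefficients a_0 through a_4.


Ansatz: y(x) = sum_{n>=0} a_n x^n, so y'(x) = sum_{n>=1} n a_n x^(n-1) and y''(x) = sum_{n>=2} n(n-1) a_n x^(n-2).
Substitute into P(x) y'' + Q(x) y' + R(x) y = 0 with P(x) = 1, Q(x) = 0, R(x) = 3, and match powers of x.
Initial conditions: a_0 = 2, a_1 = 1.
Setting the coefficient of each power of x to zero and solving order by order (substituting the coefficients already found):
  x^0: 2 a_2 + 3 a_0 = 0  ->  2 a_2 = -3 a_0 = -6  ->  a_2 = -3
  x^1: 6 a_3 + 3 a_1 = 0  ->  6 a_3 = -3 a_1 = -3  ->  a_3 = -1/2
  x^2: 12 a_4 + 3 a_2 = 0  ->  12 a_4 = -3 a_2 = 9  ->  a_4 = 3/4
Truncated series: y(x) = 2 + x - 3 x^2 - (1/2) x^3 + (3/4) x^4 + O(x^5).

a_0 = 2; a_1 = 1; a_2 = -3; a_3 = -1/2; a_4 = 3/4


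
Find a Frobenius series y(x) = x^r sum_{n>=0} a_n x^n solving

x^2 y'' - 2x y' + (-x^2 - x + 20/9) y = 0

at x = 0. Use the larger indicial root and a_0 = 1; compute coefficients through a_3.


Write in Frobenius form y'' + (p(x)/x) y' + (q(x)/x^2) y = 0:
  p(x) = -2,  q(x) = -x^2 - x + 20/9.
Indicial equation: r(r-1) + (-2) r + (20/9) = 0 -> roots r_1 = 5/3, r_2 = 4/3.
Take r = r_1 = 5/3. Let y(x) = x^r sum_{n>=0} a_n x^n with a_0 = 1.
Substitute y = x^r sum a_n x^n and match x^{r+n}. The recurrence is
  D(n) a_n - 1 a_{n-1} - 1 a_{n-2} = 0,  where D(n) = (r+n)(r+n-1) + (-2)(r+n) + (20/9).
  a_n = [1 a_{n-1} + 1 a_{n-2}] / D(n).
Since the indicial polynomial factors as (r - r_1)(r - r_2), D(n) = (r_1 + n - r_1)(r_1 + n - r_2) = n(n + 1/3).
Evaluating step by step (a_0 = 1):
  n = 1: D(1) = 1(1 + 1/3) = 4/3; numerator = 1(1) = 1; a_1 = (1)/(4/3) = 3/4
  n = 2: D(2) = 2(2 + 1/3) = 14/3; numerator = 1(3/4) + 1(1) = 7/4; a_2 = (7/4)/(14/3) = 3/8
  n = 3: D(3) = 3(3 + 1/3) = 10; numerator = 1(3/8) + 1(3/4) = 9/8; a_3 = (9/8)/(10) = 9/80

r = 5/3; a_0 = 1; a_1 = 3/4; a_2 = 3/8; a_3 = 9/80


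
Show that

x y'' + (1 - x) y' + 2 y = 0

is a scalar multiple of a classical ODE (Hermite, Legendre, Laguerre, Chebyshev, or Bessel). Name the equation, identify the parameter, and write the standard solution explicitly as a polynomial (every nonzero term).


The equation is already in a standard form:  x y'' + (1 - x) y' + 2 y = 0.
This matches the Laguerre equation x y'' + (1 - x) y' + n y = 0 with n = 2; the polynomial solution is L_2(x).
With y = sum_k a_k x^k, matching x^k gives (k+1)k a_{k+1} + (k+1) a_{k+1} - k a_k + n a_k = 0, i.e. (k+1)^2 a_{k+1} = (k - n) a_k = (k - 2) a_k. The right side vanishes at k = 2, so the series terminates at degree 2.
Standard normalization L_n(0) = 1 gives a_0 = 1. Work upward with a_{k+1} = (k - 2) a_k / (k+1)^2:
  a_1 = (0 - 2)(1) / 1^2 = -2/1 = -2
  a_2 = (1 - 2)(-2) / 2^2 = 2/4 = 1/2
Hence L_2(x) = x^2/2 - 2 x + 1.

L_2(x); series = x^2/2 - 2 x + 1


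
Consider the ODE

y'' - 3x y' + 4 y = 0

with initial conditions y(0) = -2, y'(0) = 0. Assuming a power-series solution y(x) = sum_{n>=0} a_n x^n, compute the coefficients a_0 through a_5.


Ansatz: y(x) = sum_{n>=0} a_n x^n, so y'(x) = sum_{n>=1} n a_n x^(n-1) and y''(x) = sum_{n>=2} n(n-1) a_n x^(n-2).
Substitute into P(x) y'' + Q(x) y' + R(x) y = 0 with P(x) = 1, Q(x) = -3x, R(x) = 4, and match powers of x.
Initial conditions: a_0 = -2, a_1 = 0.
Setting the coefficient of each power of x to zero and solving order by order (substituting the coefficients already found):
  x^0: 2 a_2 + 4 a_0 = 0  ->  2 a_2 = -4 a_0 = 8  ->  a_2 = 4
  x^1: 6 a_3 + a_1 = 0  ->  6 a_3 = -a_1 = 0  ->  a_3 = 0
  x^2: 12 a_4 - 2 a_2 = 0  ->  12 a_4 = 2 a_2 = 8  ->  a_4 = 2/3
  x^3: 20 a_5 - 5 a_3 = 0  ->  20 a_5 = 5 a_3 = 0  ->  a_5 = 0
Truncated series: y(x) = -2 + 4 x^2 + (2/3) x^4 + O(x^6).

a_0 = -2; a_1 = 0; a_2 = 4; a_3 = 0; a_4 = 2/3; a_5 = 0
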